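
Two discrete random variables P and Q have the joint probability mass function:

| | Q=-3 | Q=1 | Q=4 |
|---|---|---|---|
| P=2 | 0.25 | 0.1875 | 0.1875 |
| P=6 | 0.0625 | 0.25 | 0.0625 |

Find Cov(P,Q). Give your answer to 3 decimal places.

E[P] = 3.5,  E[Q] = 0.5
E[PQ] = 2.25
Cov(P,Q) = E[PQ] − E[P]E[Q] = 2.25 − (3.5)(0.5) = 0.5

0.500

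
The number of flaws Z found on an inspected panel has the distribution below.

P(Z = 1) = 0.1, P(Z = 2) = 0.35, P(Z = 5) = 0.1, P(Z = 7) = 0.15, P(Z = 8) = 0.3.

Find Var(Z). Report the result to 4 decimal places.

E[Z] = (1)(0.1) + (2)(0.35) + (5)(0.1) + (7)(0.15) + (8)(0.3) = 4.75
E[Z²] = (1)²(0.1) + (2)²(0.35) + (5)²(0.1) + (7)²(0.15) + (8)²(0.3) = 30.55
Var(Z) = E[Z²] − (E[Z])² = 30.55 − (4.75)² = 7.9875

7.9875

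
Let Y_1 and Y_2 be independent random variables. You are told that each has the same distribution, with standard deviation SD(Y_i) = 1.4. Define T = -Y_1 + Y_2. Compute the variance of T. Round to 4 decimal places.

3.9200

Var(Y_i) = (1.4)² = 1.96
By independence, Var(T) = (-1)²Var(Y_1) + (1)²Var(Y_2)
= (-1)²·1.96 + (1)²·1.96 = 3.92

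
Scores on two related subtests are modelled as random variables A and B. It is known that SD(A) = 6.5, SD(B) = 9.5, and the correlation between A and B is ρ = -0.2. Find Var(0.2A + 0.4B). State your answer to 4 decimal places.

14.1540

Var(A) = (6.5)² = 42.25;  Var(B) = (9.5)² = 90.25
Cov(A,B) = ρ·SD(A)·SD(B) = -0.2·6.5·9.5 = -12.35
Var(0.2A + 0.4B) = (0.2)²·Var(A) + (0.4)²·Var(B) + 2·(0.2)·(0.4)·Cov(A,B)
= 0.04·42.25 + 0.16·90.25 + 0.16·-12.35 = 14.154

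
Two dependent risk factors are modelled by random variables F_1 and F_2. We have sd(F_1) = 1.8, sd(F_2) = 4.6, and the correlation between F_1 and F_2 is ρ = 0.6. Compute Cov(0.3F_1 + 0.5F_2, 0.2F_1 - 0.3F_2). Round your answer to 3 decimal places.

-2.930

Var(F_1) = (1.8)² = 3.24;  Var(F_2) = (4.6)² = 21.16
Cov(F_1,F_2) = ρ·sd(F_1)·sd(F_2) = 0.6·1.8·4.6 = 4.968
Cov(0.3F_1 + 0.5F_2, 0.2F_1 - 0.3F_2) = (0.3)(0.2)Var(F_1) + (0.5)(-0.3)Var(F_2) + [(0.3)(-0.3) + (0.5)(0.2)]Cov(F_1,F_2)
= 0.06·3.24 + -0.15·21.16 + 0.01·4.968 = -2.92992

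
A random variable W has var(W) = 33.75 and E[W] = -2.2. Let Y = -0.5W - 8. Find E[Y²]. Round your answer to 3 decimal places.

E[-0.5W - 8] = -0.5·-2.2 − 8 = -6.9
var(-0.5W - 8) = (-0.5)²·33.75 = 8.4375
E[Y²] = var(Y) + (E[Y])² = 8.4375 + (-6.9)² = 56.0475

56.048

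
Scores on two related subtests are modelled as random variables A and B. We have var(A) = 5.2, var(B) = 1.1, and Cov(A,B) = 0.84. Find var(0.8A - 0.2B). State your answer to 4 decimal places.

3.1032

var(0.8A - 0.2B) = (0.8)²·var(A) + (-0.2)²·var(B) + 2·(0.8)·(-0.2)·Cov(A,B)
= 0.64·5.2 + 0.04·1.1 + -0.32·0.84 = 3.1032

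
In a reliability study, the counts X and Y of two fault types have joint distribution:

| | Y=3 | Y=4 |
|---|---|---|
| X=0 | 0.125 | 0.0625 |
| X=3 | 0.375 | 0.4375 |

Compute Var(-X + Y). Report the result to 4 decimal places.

E[X] = 2.4375,  E[Y] = 3.5,  E[XY] = 8.625
Var(X) = 7.3125 − (2.4375)² = 1.37109375;  Var(Y) = 12.5 − (3.5)² = 0.25
cov(X,Y) = 8.625 − (2.4375)(3.5) = 0.09375
Var(-X + Y) = (-1)²·1.37109375 + (1)²·0.25 + 2·(-1)·(1)·0.09375 = 1.43359375

1.4336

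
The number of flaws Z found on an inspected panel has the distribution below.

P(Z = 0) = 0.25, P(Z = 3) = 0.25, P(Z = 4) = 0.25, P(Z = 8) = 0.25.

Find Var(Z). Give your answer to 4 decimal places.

E[Z] = (0)(0.25) + (3)(0.25) + (4)(0.25) + (8)(0.25) = 3.75
E[Z²] = (0)²(0.25) + (3)²(0.25) + (4)²(0.25) + (8)²(0.25) = 22.25
Var(Z) = E[Z²] − (E[Z])² = 22.25 − (3.75)² = 8.1875

8.1875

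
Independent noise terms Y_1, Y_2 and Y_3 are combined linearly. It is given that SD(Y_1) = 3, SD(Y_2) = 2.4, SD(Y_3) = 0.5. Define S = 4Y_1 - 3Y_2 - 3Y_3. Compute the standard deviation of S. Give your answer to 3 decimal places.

14.074

Var(Y_1) = 9, Var(Y_2) = 5.76, Var(Y_3) = 0.25
By independence, Var(S) = (4)²Var(Y_1) + (-3)²Var(Y_2) + (-3)²Var(Y_3)
= (4)²·9 + (-3)²·5.76 + (-3)²·0.25 = 198.09
SD(S) = √198.09 ≈ 14.074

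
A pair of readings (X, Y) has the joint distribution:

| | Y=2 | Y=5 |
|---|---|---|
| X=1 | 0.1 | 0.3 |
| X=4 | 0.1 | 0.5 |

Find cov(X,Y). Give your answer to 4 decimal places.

0.1800

E[X] = 2.8,  E[Y] = 4.4
E[XY] = 12.5
cov(X,Y) = E[XY] − E[X]E[Y] = 12.5 − (2.8)(4.4) = 0.18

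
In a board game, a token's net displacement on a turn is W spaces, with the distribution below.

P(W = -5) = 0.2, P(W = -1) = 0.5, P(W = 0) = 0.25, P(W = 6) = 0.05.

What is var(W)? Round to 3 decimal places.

5.860

E[W] = (-5)(0.2) + (-1)(0.5) + (0)(0.25) + (6)(0.05) = -1.2
E[W²] = (-5)²(0.2) + (-1)²(0.5) + (0)²(0.25) + (6)²(0.05) = 7.3
var(W) = E[W²] − (E[W])² = 7.3 − (-1.2)² = 5.86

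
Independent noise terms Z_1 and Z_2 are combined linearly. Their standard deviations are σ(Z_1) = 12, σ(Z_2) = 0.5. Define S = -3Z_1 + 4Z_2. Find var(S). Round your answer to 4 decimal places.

1300.0000

var(Z_1) = 144, var(Z_2) = 0.25
By independence, var(S) = (-3)²var(Z_1) + (4)²var(Z_2)
= (-3)²·144 + (4)²·0.25 = 1300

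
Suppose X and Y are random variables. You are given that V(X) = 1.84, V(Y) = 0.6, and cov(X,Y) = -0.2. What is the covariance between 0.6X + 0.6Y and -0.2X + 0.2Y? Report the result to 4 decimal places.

cov(0.6X + 0.6Y, -0.2X + 0.2Y) = (0.6)(-0.2)V(X) + (0.6)(0.2)V(Y) + [(0.6)(0.2) + (0.6)(-0.2)]cov(X,Y)
= -0.12·1.84 + 0.12·0.6 + 0·-0.2 = -0.1488

-0.1488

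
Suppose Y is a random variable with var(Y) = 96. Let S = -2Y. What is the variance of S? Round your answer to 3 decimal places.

var(-2Y) = (-2)²·var(Y) = 4·96 = 384

384.000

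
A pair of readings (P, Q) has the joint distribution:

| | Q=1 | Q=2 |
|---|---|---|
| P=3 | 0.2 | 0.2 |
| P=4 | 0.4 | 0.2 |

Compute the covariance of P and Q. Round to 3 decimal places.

-0.040

E[P] = 3.6,  E[Q] = 1.4
E[PQ] = 5
Cov(P,Q) = E[PQ] − E[P]E[Q] = 5 − (3.6)(1.4) = -0.04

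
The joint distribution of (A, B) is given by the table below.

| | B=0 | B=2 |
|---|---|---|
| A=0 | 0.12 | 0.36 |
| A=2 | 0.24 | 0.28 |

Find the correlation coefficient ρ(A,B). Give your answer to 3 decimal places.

-0.220

E[A] = 1.04,  E[B] = 1.28
E[AB] = 1.12
cov(A,B) = E[AB] − E[A]E[B] = 1.12 − (1.04)(1.28) = -0.2112
Var(A) = 0.9984,  Var(B) = 0.9216
ρ = -0.2112 / √(0.9984·0.9216) ≈ -0.220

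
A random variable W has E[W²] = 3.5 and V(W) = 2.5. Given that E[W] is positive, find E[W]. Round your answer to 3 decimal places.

(E[W])² = E[W²] − V(W) = 3.5 − 2.5 = 1
E[W] = √1 = 1

1.000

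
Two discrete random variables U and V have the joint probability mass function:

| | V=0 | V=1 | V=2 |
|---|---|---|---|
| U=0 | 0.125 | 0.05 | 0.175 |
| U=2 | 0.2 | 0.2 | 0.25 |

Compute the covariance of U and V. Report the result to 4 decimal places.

-0.0300

E[U] = 1.3,  E[V] = 1.1
E[UV] = 1.4
Cov(U,V) = E[UV] − E[U]E[V] = 1.4 − (1.3)(1.1) = -0.03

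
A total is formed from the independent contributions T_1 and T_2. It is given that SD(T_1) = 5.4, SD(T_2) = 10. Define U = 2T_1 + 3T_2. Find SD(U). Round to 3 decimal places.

var(T_1) = 29.16, var(T_2) = 100
By independence, var(U) = (2)²var(T_1) + (3)²var(T_2)
= (2)²·29.16 + (3)²·100 = 1016.64
SD(U) = √1016.64 ≈ 31.885

31.885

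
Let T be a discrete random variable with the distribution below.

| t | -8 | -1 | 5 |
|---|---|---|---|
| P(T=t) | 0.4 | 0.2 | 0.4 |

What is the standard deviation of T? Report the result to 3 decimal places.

E[T] = (-8)(0.4) + (-1)(0.2) + (5)(0.4) = -1.4
E[T²] = (-8)²(0.4) + (-1)²(0.2) + (5)²(0.4) = 35.8
var(T) = E[T²] − (E[T])² = 35.8 − (-1.4)² = 33.84
sd(T) = √33.84 ≈ 5.817

5.817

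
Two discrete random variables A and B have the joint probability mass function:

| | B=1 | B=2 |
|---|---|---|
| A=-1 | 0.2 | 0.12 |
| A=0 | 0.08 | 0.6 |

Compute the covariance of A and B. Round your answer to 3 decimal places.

0.110

E[A] = -0.32,  E[B] = 1.72
E[AB] = -0.44
Cov(A,B) = E[AB] − E[A]E[B] = -0.44 − (-0.32)(1.72) = 0.1104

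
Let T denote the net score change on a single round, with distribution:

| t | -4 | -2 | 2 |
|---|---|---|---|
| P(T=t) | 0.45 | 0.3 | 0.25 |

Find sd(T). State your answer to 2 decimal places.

2.41

E[T] = (-4)(0.45) + (-2)(0.3) + (2)(0.25) = -1.9
E[T²] = (-4)²(0.45) + (-2)²(0.3) + (2)²(0.25) = 9.4
Var(T) = E[T²] − (E[T])² = 9.4 − (-1.9)² = 5.79
sd(T) = √5.79 ≈ 2.41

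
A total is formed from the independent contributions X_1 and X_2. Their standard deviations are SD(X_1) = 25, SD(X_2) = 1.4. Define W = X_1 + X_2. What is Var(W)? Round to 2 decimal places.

Var(X_1) = 625, Var(X_2) = 1.96
By independence, Var(W) = (1)²Var(X_1) + (1)²Var(X_2)
= (1)²·625 + (1)²·1.96 = 626.96

626.96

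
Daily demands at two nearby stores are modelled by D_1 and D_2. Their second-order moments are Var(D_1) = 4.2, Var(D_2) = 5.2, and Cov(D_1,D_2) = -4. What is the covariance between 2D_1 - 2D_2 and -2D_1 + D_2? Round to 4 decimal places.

Cov(2D_1 - 2D_2, -2D_1 + D_2) = (2)(-2)Var(D_1) + (-2)(1)Var(D_2) + [(2)(1) + (-2)(-2)]Cov(D_1,D_2)
= -4·4.2 + -2·5.2 + 6·-4 = -51.2

-51.2000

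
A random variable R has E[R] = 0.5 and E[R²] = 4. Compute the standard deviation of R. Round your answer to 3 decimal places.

1.936

Var(R) = 4 − (0.5)² = 3.75
σ(R) = √3.75 ≈ 1.936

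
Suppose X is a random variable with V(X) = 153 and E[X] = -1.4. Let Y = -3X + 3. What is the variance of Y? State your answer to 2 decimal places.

1377.00

V(-3X + 3) = (-3)²·V(X) = 9·153 = 1377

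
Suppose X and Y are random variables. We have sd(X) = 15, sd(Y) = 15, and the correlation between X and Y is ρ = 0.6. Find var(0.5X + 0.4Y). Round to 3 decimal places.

146.250

var(X) = (15)² = 225;  var(Y) = (15)² = 225
Cov(X,Y) = ρ·sd(X)·sd(Y) = 0.6·15·15 = 135
var(0.5X + 0.4Y) = (0.5)²·var(X) + (0.4)²·var(Y) + 2·(0.5)·(0.4)·Cov(X,Y)
= 0.25·225 + 0.16·225 + 0.4·135 = 146.25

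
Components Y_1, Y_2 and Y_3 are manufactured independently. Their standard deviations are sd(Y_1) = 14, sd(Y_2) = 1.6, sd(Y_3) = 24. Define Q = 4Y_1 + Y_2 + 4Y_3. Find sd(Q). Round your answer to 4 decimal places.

111.1511

Var(Y_1) = 196, Var(Y_2) = 2.56, Var(Y_3) = 576
By independence, Var(Q) = (4)²Var(Y_1) + (1)²Var(Y_2) + (4)²Var(Y_3)
= (4)²·196 + (1)²·2.56 + (4)²·576 = 12354.56
sd(Q) = √12354.56 ≈ 111.1511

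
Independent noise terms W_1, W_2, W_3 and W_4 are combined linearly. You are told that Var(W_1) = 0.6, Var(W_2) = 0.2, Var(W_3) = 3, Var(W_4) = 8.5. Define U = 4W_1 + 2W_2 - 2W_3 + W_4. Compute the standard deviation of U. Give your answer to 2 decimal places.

By independence, Var(U) = (4)²Var(W_1) + (2)²Var(W_2) + (-2)²Var(W_3) + (1)²Var(W_4)
= (4)²·0.6 + (2)²·0.2 + (-2)²·3 + (1)²·8.5 = 30.9
sd(U) = √30.9 ≈ 5.56

5.56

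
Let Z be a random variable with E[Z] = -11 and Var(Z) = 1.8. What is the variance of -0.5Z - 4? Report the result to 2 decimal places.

Var(-0.5Z - 4) = (-0.5)²·Var(Z) = 0.25·1.8 = 0.45

0.45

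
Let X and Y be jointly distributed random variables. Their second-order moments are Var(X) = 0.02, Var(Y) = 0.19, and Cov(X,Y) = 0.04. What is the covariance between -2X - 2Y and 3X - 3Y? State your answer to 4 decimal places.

Cov(-2X - 2Y, 3X - 3Y) = (-2)(3)Var(X) + (-2)(-3)Var(Y) + [(-2)(-3) + (-2)(3)]Cov(X,Y)
= -6·0.02 + 6·0.19 + 0·0.04 = 1.02

1.0200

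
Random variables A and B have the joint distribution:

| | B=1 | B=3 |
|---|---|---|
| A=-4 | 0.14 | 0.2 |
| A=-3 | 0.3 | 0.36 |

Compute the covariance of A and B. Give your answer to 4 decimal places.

E[A] = -3.34,  E[B] = 2.12
E[AB] = -7.1
Cov(A,B) = E[AB] − E[A]E[B] = -7.1 − (-3.34)(2.12) = -0.0192

-0.0192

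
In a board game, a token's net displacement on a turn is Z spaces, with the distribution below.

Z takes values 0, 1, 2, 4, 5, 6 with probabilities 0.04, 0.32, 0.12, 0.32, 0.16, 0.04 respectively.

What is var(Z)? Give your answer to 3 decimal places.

3.066

E[Z] = (0)(0.04) + (1)(0.32) + (2)(0.12) + (4)(0.32) + (5)(0.16) + (6)(0.04) = 2.88
E[Z²] = (0)²(0.04) + (1)²(0.32) + (2)²(0.12) + (4)²(0.32) + (5)²(0.16) + (6)²(0.04) = 11.36
var(Z) = E[Z²] − (E[Z])² = 11.36 − (2.88)² = 3.0656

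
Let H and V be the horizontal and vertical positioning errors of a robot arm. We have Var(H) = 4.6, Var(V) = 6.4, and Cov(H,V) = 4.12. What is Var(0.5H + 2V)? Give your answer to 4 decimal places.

Var(0.5H + 2V) = (0.5)²·Var(H) + (2)²·Var(V) + 2·(0.5)·(2)·Cov(H,V)
= 0.25·4.6 + 4·6.4 + 2·4.12 = 34.99

34.9900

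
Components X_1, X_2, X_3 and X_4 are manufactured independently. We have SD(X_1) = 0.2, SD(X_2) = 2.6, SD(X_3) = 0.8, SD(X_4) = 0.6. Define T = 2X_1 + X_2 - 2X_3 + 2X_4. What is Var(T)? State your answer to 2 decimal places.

Var(X_1) = 0.04, Var(X_2) = 6.76, Var(X_3) = 0.64, Var(X_4) = 0.36
By independence, Var(T) = (2)²Var(X_1) + (1)²Var(X_2) + (-2)²Var(X_3) + (2)²Var(X_4)
= (2)²·0.04 + (1)²·6.76 + (-2)²·0.64 + (2)²·0.36 = 10.92

10.92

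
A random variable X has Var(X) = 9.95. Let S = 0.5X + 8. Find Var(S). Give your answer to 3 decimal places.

Var(0.5X + 8) = (0.5)²·Var(X) = 0.25·9.95 = 2.4875

2.488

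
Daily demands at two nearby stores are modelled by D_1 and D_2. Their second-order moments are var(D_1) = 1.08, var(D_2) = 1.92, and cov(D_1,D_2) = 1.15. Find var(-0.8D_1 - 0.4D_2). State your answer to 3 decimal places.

1.734

var(-0.8D_1 - 0.4D_2) = (-0.8)²·var(D_1) + (-0.4)²·var(D_2) + 2·(-0.8)·(-0.4)·cov(D_1,D_2)
= 0.64·1.08 + 0.16·1.92 + 0.64·1.15 = 1.7344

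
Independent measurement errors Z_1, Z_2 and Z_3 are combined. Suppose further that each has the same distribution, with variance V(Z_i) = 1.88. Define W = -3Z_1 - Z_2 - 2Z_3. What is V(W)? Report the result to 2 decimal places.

By independence, V(W) = (-3)²V(Z_1) + (-1)²V(Z_2) + (-2)²V(Z_3)
= (-3)²·1.88 + (-1)²·1.88 + (-2)²·1.88 = 26.32

26.32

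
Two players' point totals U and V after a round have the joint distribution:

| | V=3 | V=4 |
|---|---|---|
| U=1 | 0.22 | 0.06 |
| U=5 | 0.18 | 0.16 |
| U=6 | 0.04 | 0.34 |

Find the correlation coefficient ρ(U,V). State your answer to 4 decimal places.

0.4990

E[U] = 4.26,  E[V] = 3.56
E[UV] = 15.68
Cov(U,V) = E[UV] − E[U]E[V] = 15.68 − (4.26)(3.56) = 0.5144
var(U) = 4.3124,  var(V) = 0.2464
ρ = 0.5144 / √(4.3124·0.2464) ≈ 0.4990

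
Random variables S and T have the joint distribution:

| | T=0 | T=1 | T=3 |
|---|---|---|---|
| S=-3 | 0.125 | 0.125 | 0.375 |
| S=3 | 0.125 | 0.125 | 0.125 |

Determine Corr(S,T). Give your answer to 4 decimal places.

-0.2485

E[S] = -0.75,  E[T] = 1.75
E[ST] = -2.25
cov(S,T) = E[ST] − E[S]E[T] = -2.25 − (-0.75)(1.75) = -0.9375
var(S) = 8.4375,  var(T) = 1.6875
ρ = -0.9375 / √(8.4375·1.6875) ≈ -0.2485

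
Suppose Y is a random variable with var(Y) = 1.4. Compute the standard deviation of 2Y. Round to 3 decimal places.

2.366

var(2Y) = (2)²·1.4 = 5.6
SD(2Y) = √5.6 ≈ 2.366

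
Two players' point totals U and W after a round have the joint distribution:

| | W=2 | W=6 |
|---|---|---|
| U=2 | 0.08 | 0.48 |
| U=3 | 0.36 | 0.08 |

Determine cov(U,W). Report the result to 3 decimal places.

E[U] = 2.44,  E[W] = 4.24
E[UW] = 9.68
cov(U,W) = E[UW] − E[U]E[W] = 9.68 − (2.44)(4.24) = -0.6656

-0.666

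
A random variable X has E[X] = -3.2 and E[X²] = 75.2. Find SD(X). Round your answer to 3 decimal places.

Var(X) = 75.2 − (-3.2)² = 64.96
SD(X) = √64.96 ≈ 8.060

8.060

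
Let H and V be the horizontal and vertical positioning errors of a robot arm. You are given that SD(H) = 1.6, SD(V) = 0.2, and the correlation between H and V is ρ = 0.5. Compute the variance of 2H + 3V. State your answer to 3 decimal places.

12.520

Var(H) = (1.6)² = 2.56;  Var(V) = (0.2)² = 0.04
Cov(H,V) = ρ·SD(H)·SD(V) = 0.5·1.6·0.2 = 0.16
Var(2H + 3V) = (2)²·Var(H) + (3)²·Var(V) + 2·(2)·(3)·Cov(H,V)
= 4·2.56 + 9·0.04 + 12·0.16 = 12.52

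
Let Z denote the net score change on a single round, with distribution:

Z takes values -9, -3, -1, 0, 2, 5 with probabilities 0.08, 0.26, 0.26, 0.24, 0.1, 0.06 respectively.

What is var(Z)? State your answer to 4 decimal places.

E[Z] = (-9)(0.08) + (-3)(0.26) + (-1)(0.26) + (0)(0.24) + (2)(0.1) + (5)(0.06) = -1.26
E[Z²] = (-9)²(0.08) + (-3)²(0.26) + (-1)²(0.26) + (0)²(0.24) + (2)²(0.1) + (5)²(0.06) = 10.98
var(Z) = E[Z²] − (E[Z])² = 10.98 − (-1.26)² = 9.3924

9.3924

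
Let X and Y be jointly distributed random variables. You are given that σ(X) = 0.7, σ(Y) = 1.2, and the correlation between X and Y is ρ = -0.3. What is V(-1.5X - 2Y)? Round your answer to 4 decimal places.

V(X) = (0.7)² = 0.49;  V(Y) = (1.2)² = 1.44
Cov(X,Y) = ρ·σ(X)·σ(Y) = -0.3·0.7·1.2 = -0.252
V(-1.5X - 2Y) = (-1.5)²·V(X) + (-2)²·V(Y) + 2·(-1.5)·(-2)·Cov(X,Y)
= 2.25·0.49 + 4·1.44 + 6·-0.252 = 5.3505

5.3505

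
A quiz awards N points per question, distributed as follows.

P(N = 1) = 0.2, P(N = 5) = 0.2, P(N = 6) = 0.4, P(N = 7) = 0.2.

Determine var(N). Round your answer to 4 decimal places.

4.4000

E[N] = (1)(0.2) + (5)(0.2) + (6)(0.4) + (7)(0.2) = 5
E[N²] = (1)²(0.2) + (5)²(0.2) + (6)²(0.4) + (7)²(0.2) = 29.4
var(N) = E[N²] − (E[N])² = 29.4 − (5)² = 4.4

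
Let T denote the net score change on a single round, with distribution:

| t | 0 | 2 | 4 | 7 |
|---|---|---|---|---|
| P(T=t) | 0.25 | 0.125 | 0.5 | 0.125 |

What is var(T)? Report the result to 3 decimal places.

4.859

E[T] = (0)(0.25) + (2)(0.125) + (4)(0.5) + (7)(0.125) = 3.125
E[T²] = (0)²(0.25) + (2)²(0.125) + (4)²(0.5) + (7)²(0.125) = 14.625
var(T) = E[T²] − (E[T])² = 14.625 − (3.125)² = 4.859375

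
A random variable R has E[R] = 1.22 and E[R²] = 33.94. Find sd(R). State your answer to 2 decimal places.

5.70

var(R) = 33.94 − (1.22)² = 32.4516
sd(R) = √32.4516 ≈ 5.70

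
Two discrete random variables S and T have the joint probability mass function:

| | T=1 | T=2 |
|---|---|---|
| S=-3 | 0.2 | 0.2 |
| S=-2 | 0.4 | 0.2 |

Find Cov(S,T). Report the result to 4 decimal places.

E[S] = -2.4,  E[T] = 1.4
E[ST] = -3.4
Cov(S,T) = E[ST] − E[S]E[T] = -3.4 − (-2.4)(1.4) = -0.04

-0.0400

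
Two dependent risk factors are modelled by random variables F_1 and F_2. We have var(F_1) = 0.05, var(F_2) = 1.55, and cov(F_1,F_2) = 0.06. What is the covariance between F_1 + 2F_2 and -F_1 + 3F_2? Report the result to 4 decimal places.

9.3100

cov(F_1 + 2F_2, -F_1 + 3F_2) = (1)(-1)var(F_1) + (2)(3)var(F_2) + [(1)(3) + (2)(-1)]cov(F_1,F_2)
= -1·0.05 + 6·1.55 + 1·0.06 = 9.31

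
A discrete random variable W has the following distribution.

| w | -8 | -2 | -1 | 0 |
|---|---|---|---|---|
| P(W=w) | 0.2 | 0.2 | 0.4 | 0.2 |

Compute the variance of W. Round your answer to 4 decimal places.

8.2400

E[W] = (-8)(0.2) + (-2)(0.2) + (-1)(0.4) + (0)(0.2) = -2.4
E[W²] = (-8)²(0.2) + (-2)²(0.2) + (-1)²(0.4) + (0)²(0.2) = 14
var(W) = E[W²] − (E[W])² = 14 − (-2.4)² = 8.24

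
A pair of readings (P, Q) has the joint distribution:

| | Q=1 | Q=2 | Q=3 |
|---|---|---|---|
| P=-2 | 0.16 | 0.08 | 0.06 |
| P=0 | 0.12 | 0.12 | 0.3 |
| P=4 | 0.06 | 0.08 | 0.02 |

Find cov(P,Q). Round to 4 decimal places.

E[P] = 0.04,  E[Q] = 2.04
E[PQ] = 0.12
cov(P,Q) = E[PQ] − E[P]E[Q] = 0.12 − (0.04)(2.04) = 0.0384

0.0384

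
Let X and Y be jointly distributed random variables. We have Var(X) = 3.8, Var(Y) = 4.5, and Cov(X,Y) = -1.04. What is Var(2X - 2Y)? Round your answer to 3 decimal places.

41.520

Var(2X - 2Y) = (2)²·Var(X) + (-2)²·Var(Y) + 2·(2)·(-2)·Cov(X,Y)
= 4·3.8 + 4·4.5 + -8·-1.04 = 41.52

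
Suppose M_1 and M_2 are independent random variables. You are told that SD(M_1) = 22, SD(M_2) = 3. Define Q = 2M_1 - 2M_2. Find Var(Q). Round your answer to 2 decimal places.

1972.00

Var(M_1) = 484, Var(M_2) = 9
By independence, Var(Q) = (2)²Var(M_1) + (-2)²Var(M_2)
= (2)²·484 + (-2)²·9 = 1972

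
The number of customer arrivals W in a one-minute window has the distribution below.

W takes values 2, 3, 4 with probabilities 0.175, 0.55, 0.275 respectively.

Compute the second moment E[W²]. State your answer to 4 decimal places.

E[W²] = (2)²(0.175) + (3)²(0.55) + (4)²(0.275) = 10.05

10.0500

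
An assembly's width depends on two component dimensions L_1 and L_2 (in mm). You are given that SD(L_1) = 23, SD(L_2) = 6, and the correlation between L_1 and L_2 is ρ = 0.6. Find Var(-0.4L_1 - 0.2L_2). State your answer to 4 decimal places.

Var(L_1) = (23)² = 529;  Var(L_2) = (6)² = 36
cov(L_1,L_2) = ρ·SD(L_1)·SD(L_2) = 0.6·23·6 = 82.8
Var(-0.4L_1 - 0.2L_2) = (-0.4)²·Var(L_1) + (-0.2)²·Var(L_2) + 2·(-0.4)·(-0.2)·cov(L_1,L_2)
= 0.16·529 + 0.04·36 + 0.16·82.8 = 99.328

99.3280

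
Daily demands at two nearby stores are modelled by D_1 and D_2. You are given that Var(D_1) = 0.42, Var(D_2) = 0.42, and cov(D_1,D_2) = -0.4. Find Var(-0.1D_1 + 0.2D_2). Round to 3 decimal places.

Var(-0.1D_1 + 0.2D_2) = (-0.1)²·Var(D_1) + (0.2)²·Var(D_2) + 2·(-0.1)·(0.2)·cov(D_1,D_2)
= 0.01·0.42 + 0.04·0.42 + -0.04·-0.4 = 0.037

0.037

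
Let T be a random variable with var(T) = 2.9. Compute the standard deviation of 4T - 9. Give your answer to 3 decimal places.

var(4T - 9) = (4)²·2.9 = 46.4
SD(4T - 9) = √46.4 ≈ 6.812

6.812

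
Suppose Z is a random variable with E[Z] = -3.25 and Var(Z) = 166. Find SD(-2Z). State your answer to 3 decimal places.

Var(-2Z) = (-2)²·166 = 664
SD(-2Z) = √664 ≈ 25.768

25.768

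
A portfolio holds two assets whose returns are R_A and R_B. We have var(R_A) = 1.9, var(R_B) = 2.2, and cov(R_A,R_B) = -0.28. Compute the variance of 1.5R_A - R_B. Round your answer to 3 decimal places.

7.315

var(1.5R_A - R_B) = (1.5)²·var(R_A) + (-1)²·var(R_B) + 2·(1.5)·(-1)·cov(R_A,R_B)
= 2.25·1.9 + 1·2.2 + -3·-0.28 = 7.315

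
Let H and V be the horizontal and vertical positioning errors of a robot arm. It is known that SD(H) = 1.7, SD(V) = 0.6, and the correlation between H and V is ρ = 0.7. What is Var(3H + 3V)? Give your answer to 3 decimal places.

Var(H) = (1.7)² = 2.89;  Var(V) = (0.6)² = 0.36
Cov(H,V) = ρ·SD(H)·SD(V) = 0.7·1.7·0.6 = 0.714
Var(3H + 3V) = (3)²·Var(H) + (3)²·Var(V) + 2·(3)·(3)·Cov(H,V)
= 9·2.89 + 9·0.36 + 18·0.714 = 42.102

42.102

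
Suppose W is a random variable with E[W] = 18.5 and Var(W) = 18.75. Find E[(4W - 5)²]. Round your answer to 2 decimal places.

E[4W - 5] = 4·18.5 − 5 = 69
Var(4W - 5) = (4)²·18.75 = 300
E[(4W - 5)²] = Var((4W - 5)) + (E[(4W - 5)])² = 300 + (69)² = 5061

5061.00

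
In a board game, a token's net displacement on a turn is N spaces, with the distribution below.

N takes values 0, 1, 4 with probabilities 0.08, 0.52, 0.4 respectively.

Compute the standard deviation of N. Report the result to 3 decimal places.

1.557

E[N] = (0)(0.08) + (1)(0.52) + (4)(0.4) = 2.12
E[N²] = (0)²(0.08) + (1)²(0.52) + (4)²(0.4) = 6.92
Var(N) = E[N²] − (E[N])² = 6.92 − (2.12)² = 2.4256
σ(N) = √2.4256 ≈ 1.557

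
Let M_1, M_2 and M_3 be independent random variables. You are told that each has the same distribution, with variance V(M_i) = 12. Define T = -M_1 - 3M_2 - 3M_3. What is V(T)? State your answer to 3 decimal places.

228.000

By independence, V(T) = (-1)²V(M_1) + (-3)²V(M_2) + (-3)²V(M_3)
= (-1)²·12 + (-3)²·12 + (-3)²·12 = 228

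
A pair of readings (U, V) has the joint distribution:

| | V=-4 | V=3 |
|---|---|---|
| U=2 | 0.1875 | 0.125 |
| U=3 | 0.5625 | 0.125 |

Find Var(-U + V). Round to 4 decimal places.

E[U] = 2.6875,  E[V] = -2.25,  E[UV] = -6.375
Var(U) = 7.4375 − (2.6875)² = 0.21484375;  Var(V) = 14.25 − (-2.25)² = 9.1875
Cov(U,V) = -6.375 − (2.6875)(-2.25) = -0.328125
Var(-U + V) = (-1)²·0.21484375 + (1)²·9.1875 + 2·(-1)·(1)·-0.328125 = 10.05859375

10.0586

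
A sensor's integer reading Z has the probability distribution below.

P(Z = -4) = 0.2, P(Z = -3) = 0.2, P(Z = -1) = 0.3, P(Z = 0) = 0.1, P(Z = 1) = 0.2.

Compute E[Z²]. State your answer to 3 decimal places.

5.500

E[Z²] = (-4)²(0.2) + (-3)²(0.2) + (-1)²(0.3) + (0)²(0.1) + (1)²(0.2) = 5.5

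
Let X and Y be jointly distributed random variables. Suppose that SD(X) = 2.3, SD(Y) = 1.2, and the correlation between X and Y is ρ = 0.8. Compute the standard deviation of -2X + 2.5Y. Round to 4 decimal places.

V(X) = (2.3)² = 5.29;  V(Y) = (1.2)² = 1.44
Cov(X,Y) = ρ·SD(X)·SD(Y) = 0.8·2.3·1.2 = 2.208
V(-2X + 2.5Y) = (-2)²·V(X) + (2.5)²·V(Y) + 2·(-2)·(2.5)·Cov(X,Y)
= 4·5.29 + 6.25·1.44 + -10·2.208 = 8.08
SD(-2X + 2.5Y) = √8.08 ≈ 2.8425

2.8425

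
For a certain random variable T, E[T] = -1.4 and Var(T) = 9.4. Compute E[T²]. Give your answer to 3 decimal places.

E[T²] = Var(T) + (E[T])² = 9.4 + (-1.4)² = 11.36

11.360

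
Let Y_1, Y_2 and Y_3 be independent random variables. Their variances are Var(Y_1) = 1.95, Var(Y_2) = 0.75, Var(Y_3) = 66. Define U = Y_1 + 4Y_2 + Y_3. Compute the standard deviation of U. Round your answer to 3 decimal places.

By independence, Var(U) = (1)²Var(Y_1) + (4)²Var(Y_2) + (1)²Var(Y_3)
= (1)²·1.95 + (4)²·0.75 + (1)²·66 = 79.95
σ(U) = √79.95 ≈ 8.941

8.941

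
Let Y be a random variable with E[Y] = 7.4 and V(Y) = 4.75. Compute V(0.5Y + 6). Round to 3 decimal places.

1.188

V(0.5Y + 6) = (0.5)²·V(Y) = 0.25·4.75 = 1.1875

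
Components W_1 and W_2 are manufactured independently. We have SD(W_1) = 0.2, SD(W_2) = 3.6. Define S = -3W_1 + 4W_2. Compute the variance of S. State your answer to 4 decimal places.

207.7200

var(W_1) = 0.04, var(W_2) = 12.96
By independence, var(S) = (-3)²var(W_1) + (4)²var(W_2)
= (-3)²·0.04 + (4)²·12.96 = 207.72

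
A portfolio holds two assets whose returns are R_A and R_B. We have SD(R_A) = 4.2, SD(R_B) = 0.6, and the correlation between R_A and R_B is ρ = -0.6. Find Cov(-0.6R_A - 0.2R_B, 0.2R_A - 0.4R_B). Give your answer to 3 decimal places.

-2.390

var(R_A) = (4.2)² = 17.64;  var(R_B) = (0.6)² = 0.36
Cov(R_A,R_B) = ρ·SD(R_A)·SD(R_B) = -0.6·4.2·0.6 = -1.512
Cov(-0.6R_A - 0.2R_B, 0.2R_A - 0.4R_B) = (-0.6)(0.2)var(R_A) + (-0.2)(-0.4)var(R_B) + [(-0.6)(-0.4) + (-0.2)(0.2)]Cov(R_A,R_B)
= -0.12·17.64 + 0.08·0.36 + 0.2·-1.512 = -2.3904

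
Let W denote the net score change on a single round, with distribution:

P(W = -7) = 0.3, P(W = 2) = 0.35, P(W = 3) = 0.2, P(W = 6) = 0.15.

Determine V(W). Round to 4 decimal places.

E[W] = (-7)(0.3) + (2)(0.35) + (3)(0.2) + (6)(0.15) = 0.1
E[W²] = (-7)²(0.3) + (2)²(0.35) + (3)²(0.2) + (6)²(0.15) = 23.3
V(W) = E[W²] − (E[W])² = 23.3 − (0.1)² = 23.29

23.2900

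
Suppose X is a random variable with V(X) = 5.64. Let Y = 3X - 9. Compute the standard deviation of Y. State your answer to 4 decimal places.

V(3X - 9) = (3)²·5.64 = 50.76
sd(Y) = √50.76 ≈ 7.1246

7.1246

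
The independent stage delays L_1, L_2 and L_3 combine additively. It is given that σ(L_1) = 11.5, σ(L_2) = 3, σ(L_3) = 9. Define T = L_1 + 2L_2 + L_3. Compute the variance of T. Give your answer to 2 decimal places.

Var(L_1) = 132.25, Var(L_2) = 9, Var(L_3) = 81
By independence, Var(T) = (1)²Var(L_1) + (2)²Var(L_2) + (1)²Var(L_3)
= (1)²·132.25 + (2)²·9 + (1)²·81 = 249.25

249.25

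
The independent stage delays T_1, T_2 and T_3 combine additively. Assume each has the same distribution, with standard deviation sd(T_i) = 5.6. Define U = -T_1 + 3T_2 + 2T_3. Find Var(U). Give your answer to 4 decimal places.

Var(T_i) = (5.6)² = 31.36
By independence, Var(U) = (-1)²Var(T_1) + (3)²Var(T_2) + (2)²Var(T_3)
= (-1)²·31.36 + (3)²·31.36 + (2)²·31.36 = 439.04

439.0400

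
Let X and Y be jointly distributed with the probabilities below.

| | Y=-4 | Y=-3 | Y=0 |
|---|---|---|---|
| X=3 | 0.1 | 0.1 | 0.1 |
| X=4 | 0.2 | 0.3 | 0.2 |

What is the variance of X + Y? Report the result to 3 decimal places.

2.810

E[X] = 3.7,  E[Y] = -2.4,  E[XY] = -8.9
var(X) = 13.9 − (3.7)² = 0.21;  var(Y) = 8.4 − (-2.4)² = 2.64
Cov(X,Y) = -8.9 − (3.7)(-2.4) = -0.02
var(X + Y) = (1)²·0.21 + (1)²·2.64 + 2·(1)·(1)·-0.02 = 2.81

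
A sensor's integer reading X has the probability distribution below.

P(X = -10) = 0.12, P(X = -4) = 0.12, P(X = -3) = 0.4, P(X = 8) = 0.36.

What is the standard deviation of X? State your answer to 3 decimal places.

6.369

E[X] = (-10)(0.12) + (-4)(0.12) + (-3)(0.4) + (8)(0.36) = 0
E[X²] = (-10)²(0.12) + (-4)²(0.12) + (-3)²(0.4) + (8)²(0.36) = 40.56
V(X) = E[X²] − (E[X])² = 40.56 − (0)² = 40.56
sd(X) = √40.56 ≈ 6.369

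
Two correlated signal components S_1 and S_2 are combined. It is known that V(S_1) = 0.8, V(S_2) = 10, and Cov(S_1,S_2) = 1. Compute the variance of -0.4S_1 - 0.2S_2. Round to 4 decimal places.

0.6880

V(-0.4S_1 - 0.2S_2) = (-0.4)²·V(S_1) + (-0.2)²·V(S_2) + 2·(-0.4)·(-0.2)·Cov(S_1,S_2)
= 0.16·0.8 + 0.04·10 + 0.16·1 = 0.688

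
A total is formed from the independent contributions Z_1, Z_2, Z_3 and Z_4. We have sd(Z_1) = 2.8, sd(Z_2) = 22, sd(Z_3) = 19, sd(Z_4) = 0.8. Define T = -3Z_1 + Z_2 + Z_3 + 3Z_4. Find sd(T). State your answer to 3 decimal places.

Var(Z_1) = 7.84, Var(Z_2) = 484, Var(Z_3) = 361, Var(Z_4) = 0.64
By independence, Var(T) = (-3)²Var(Z_1) + (1)²Var(Z_2) + (1)²Var(Z_3) + (3)²Var(Z_4)
= (-3)²·7.84 + (1)²·484 + (1)²·361 + (3)²·0.64 = 921.32
sd(T) = √921.32 ≈ 30.353

30.353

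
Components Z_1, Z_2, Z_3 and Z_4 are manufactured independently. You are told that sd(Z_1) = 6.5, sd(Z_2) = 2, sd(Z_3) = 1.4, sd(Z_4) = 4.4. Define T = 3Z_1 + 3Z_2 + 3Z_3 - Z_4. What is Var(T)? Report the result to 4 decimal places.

Var(Z_1) = 42.25, Var(Z_2) = 4, Var(Z_3) = 1.96, Var(Z_4) = 19.36
By independence, Var(T) = (3)²Var(Z_1) + (3)²Var(Z_2) + (3)²Var(Z_3) + (-1)²Var(Z_4)
= (3)²·42.25 + (3)²·4 + (3)²·1.96 + (-1)²·19.36 = 453.25

453.2500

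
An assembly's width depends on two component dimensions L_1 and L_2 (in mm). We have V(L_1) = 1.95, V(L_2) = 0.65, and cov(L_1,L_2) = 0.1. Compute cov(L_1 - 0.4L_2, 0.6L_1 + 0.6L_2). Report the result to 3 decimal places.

1.050

cov(L_1 - 0.4L_2, 0.6L_1 + 0.6L_2) = (1)(0.6)V(L_1) + (-0.4)(0.6)V(L_2) + [(1)(0.6) + (-0.4)(0.6)]cov(L_1,L_2)
= 0.6·1.95 + -0.24·0.65 + 0.36·0.1 = 1.05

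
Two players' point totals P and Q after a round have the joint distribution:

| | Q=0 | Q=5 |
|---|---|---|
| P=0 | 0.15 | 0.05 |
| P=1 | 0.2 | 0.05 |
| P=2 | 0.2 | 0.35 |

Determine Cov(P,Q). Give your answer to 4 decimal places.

0.7125

E[P] = 1.35,  E[Q] = 2.25
E[PQ] = 3.75
Cov(P,Q) = E[PQ] − E[P]E[Q] = 3.75 − (1.35)(2.25) = 0.7125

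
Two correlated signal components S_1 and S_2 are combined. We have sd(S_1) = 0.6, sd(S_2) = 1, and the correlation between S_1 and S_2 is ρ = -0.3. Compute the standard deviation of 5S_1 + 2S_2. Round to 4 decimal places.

3.0659

Var(S_1) = (0.6)² = 0.36;  Var(S_2) = (1)² = 1
Cov(S_1,S_2) = ρ·sd(S_1)·sd(S_2) = -0.3·0.6·1 = -0.18
Var(5S_1 + 2S_2) = (5)²·Var(S_1) + (2)²·Var(S_2) + 2·(5)·(2)·Cov(S_1,S_2)
= 25·0.36 + 4·1 + 20·-0.18 = 9.4
sd(5S_1 + 2S_2) = √9.4 ≈ 3.0659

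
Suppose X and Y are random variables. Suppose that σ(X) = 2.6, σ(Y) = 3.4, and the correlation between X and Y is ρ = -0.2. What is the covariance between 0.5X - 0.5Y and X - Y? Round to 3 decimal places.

V(X) = (2.6)² = 6.76;  V(Y) = (3.4)² = 11.56
Cov(X,Y) = ρ·σ(X)·σ(Y) = -0.2·2.6·3.4 = -1.768
Cov(0.5X - 0.5Y, X - Y) = (0.5)(1)V(X) + (-0.5)(-1)V(Y) + [(0.5)(-1) + (-0.5)(1)]Cov(X,Y)
= 0.5·6.76 + 0.5·11.56 + -1·-1.768 = 10.928

10.928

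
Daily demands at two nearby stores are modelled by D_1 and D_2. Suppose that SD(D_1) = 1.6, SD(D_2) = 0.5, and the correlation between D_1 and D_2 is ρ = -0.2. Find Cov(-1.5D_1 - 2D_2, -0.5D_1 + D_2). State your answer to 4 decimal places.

1.5000

V(D_1) = (1.6)² = 2.56;  V(D_2) = (0.5)² = 0.25
Cov(D_1,D_2) = ρ·SD(D_1)·SD(D_2) = -0.2·1.6·0.5 = -0.16
Cov(-1.5D_1 - 2D_2, -0.5D_1 + D_2) = (-1.5)(-0.5)V(D_1) + (-2)(1)V(D_2) + [(-1.5)(1) + (-2)(-0.5)]Cov(D_1,D_2)
= 0.75·2.56 + -2·0.25 + -0.5·-0.16 = 1.5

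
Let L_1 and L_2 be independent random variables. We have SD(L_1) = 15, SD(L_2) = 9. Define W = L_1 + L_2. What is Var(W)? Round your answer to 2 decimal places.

Var(L_1) = 225, Var(L_2) = 81
By independence, Var(W) = (1)²Var(L_1) + (1)²Var(L_2)
= (1)²·225 + (1)²·81 = 306

306.00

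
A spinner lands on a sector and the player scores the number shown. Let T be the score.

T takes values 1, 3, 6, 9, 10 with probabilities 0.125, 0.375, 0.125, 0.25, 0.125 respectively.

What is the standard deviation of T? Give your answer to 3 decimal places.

3.240

E[T] = (1)(0.125) + (3)(0.375) + (6)(0.125) + (9)(0.25) + (10)(0.125) = 5.5
E[T²] = (1)²(0.125) + (3)²(0.375) + (6)²(0.125) + (9)²(0.25) + (10)²(0.125) = 40.75
V(T) = E[T²] − (E[T])² = 40.75 − (5.5)² = 10.5
σ(T) = √10.5 ≈ 3.240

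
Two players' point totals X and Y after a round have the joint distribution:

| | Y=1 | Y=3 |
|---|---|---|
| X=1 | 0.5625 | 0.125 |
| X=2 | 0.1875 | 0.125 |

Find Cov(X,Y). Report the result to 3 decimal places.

0.094

E[X] = 1.3125,  E[Y] = 1.5
E[XY] = 2.0625
Cov(X,Y) = E[XY] − E[X]E[Y] = 2.0625 − (1.3125)(1.5) = 0.09375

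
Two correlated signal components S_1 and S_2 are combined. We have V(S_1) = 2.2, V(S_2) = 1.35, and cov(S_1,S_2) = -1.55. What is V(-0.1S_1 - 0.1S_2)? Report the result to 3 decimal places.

V(-0.1S_1 - 0.1S_2) = (-0.1)²·V(S_1) + (-0.1)²·V(S_2) + 2·(-0.1)·(-0.1)·cov(S_1,S_2)
= 0.01·2.2 + 0.01·1.35 + 0.02·-1.55 = 0.0045

0.005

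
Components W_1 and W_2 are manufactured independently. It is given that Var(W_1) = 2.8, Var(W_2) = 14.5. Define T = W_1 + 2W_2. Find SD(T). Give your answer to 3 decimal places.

7.797

By independence, Var(T) = (1)²Var(W_1) + (2)²Var(W_2)
= (1)²·2.8 + (2)²·14.5 = 60.8
SD(T) = √60.8 ≈ 7.797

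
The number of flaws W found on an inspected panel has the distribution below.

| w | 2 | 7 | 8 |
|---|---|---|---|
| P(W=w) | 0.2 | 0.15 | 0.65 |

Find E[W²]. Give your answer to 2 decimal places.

E[W²] = (2)²(0.2) + (7)²(0.15) + (8)²(0.65) = 49.75

49.75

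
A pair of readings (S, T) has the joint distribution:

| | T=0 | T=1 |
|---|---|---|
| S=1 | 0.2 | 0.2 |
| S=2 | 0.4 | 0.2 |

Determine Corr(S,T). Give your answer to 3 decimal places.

E[S] = 1.6,  E[T] = 0.4
E[ST] = 0.6
cov(S,T) = E[ST] − E[S]E[T] = 0.6 − (1.6)(0.4) = -0.04
V(S) = 0.24,  V(T) = 0.24
ρ = -0.04 / √(0.24·0.24) ≈ -0.167

-0.167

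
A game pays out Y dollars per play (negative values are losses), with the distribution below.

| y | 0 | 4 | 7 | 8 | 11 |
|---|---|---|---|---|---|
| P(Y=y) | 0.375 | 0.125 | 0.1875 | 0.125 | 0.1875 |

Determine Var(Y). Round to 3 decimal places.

E[Y] = (0)(0.375) + (4)(0.125) + (7)(0.1875) + (8)(0.125) + (11)(0.1875) = 4.875
E[Y²] = (0)²(0.375) + (4)²(0.125) + (7)²(0.1875) + (8)²(0.125) + (11)²(0.1875) = 41.875
Var(Y) = E[Y²] − (E[Y])² = 41.875 − (4.875)² = 18.109375

18.109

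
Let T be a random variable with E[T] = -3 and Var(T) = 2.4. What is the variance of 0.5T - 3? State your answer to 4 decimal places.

Var(0.5T - 3) = (0.5)²·Var(T) = 0.25·2.4 = 0.6

0.6000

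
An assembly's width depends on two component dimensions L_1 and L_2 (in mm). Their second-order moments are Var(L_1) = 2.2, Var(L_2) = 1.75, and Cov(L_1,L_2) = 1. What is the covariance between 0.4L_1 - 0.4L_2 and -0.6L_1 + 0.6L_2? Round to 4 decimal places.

Cov(0.4L_1 - 0.4L_2, -0.6L_1 + 0.6L_2) = (0.4)(-0.6)Var(L_1) + (-0.4)(0.6)Var(L_2) + [(0.4)(0.6) + (-0.4)(-0.6)]Cov(L_1,L_2)
= -0.24·2.2 + -0.24·1.75 + 0.48·1 = -0.468

-0.4680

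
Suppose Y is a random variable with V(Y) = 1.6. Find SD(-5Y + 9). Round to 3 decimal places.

V(-5Y + 9) = (-5)²·1.6 = 40
SD(-5Y + 9) = √40 ≈ 6.325

6.325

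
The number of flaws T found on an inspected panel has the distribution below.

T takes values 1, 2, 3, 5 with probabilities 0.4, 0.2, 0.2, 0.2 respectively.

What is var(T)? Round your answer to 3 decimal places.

E[T] = (1)(0.4) + (2)(0.2) + (3)(0.2) + (5)(0.2) = 2.4
E[T²] = (1)²(0.4) + (2)²(0.2) + (3)²(0.2) + (5)²(0.2) = 8
var(T) = E[T²] − (E[T])² = 8 − (2.4)² = 2.24

2.240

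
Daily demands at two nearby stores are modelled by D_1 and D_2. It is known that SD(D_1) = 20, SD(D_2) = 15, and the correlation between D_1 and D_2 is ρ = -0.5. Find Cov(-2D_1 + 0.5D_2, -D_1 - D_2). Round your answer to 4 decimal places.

Var(D_1) = (20)² = 400;  Var(D_2) = (15)² = 225
Cov(D_1,D_2) = ρ·SD(D_1)·SD(D_2) = -0.5·20·15 = -150
Cov(-2D_1 + 0.5D_2, -D_1 - D_2) = (-2)(-1)Var(D_1) + (0.5)(-1)Var(D_2) + [(-2)(-1) + (0.5)(-1)]Cov(D_1,D_2)
= 2·400 + -0.5·225 + 1.5·-150 = 462.5

462.5000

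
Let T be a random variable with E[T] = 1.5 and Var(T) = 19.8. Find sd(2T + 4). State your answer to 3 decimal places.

Var(2T + 4) = (2)²·19.8 = 79.2
sd(2T + 4) = √79.2 ≈ 8.899

8.899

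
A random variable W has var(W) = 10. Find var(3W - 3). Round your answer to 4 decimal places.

var(3W - 3) = (3)²·var(W) = 9·10 = 90

90.0000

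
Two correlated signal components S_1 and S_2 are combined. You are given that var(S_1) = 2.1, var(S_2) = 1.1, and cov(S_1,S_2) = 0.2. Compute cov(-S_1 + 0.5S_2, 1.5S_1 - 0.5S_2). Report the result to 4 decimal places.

cov(-S_1 + 0.5S_2, 1.5S_1 - 0.5S_2) = (-1)(1.5)var(S_1) + (0.5)(-0.5)var(S_2) + [(-1)(-0.5) + (0.5)(1.5)]cov(S_1,S_2)
= -1.5·2.1 + -0.25·1.1 + 1.25·0.2 = -3.175

-3.1750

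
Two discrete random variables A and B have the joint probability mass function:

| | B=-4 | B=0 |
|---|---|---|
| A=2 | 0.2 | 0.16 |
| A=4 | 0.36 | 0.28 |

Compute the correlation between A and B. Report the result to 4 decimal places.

E[A] = 3.28,  E[B] = -2.24
E[AB] = -7.36
Cov(A,B) = E[AB] − E[A]E[B] = -7.36 − (3.28)(-2.24) = -0.0128
Var(A) = 0.9216,  Var(B) = 3.9424
ρ = -0.0128 / √(0.9216·3.9424) ≈ -0.0067

-0.0067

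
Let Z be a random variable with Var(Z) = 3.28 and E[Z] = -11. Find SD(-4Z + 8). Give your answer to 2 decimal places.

Var(-4Z + 8) = (-4)²·3.28 = 52.48
SD(-4Z + 8) = √52.48 ≈ 7.24

7.24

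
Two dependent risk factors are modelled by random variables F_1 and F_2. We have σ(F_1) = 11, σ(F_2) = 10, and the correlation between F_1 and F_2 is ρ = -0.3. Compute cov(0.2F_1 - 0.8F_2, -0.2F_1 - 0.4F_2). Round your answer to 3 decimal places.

V(F_1) = (11)² = 121;  V(F_2) = (10)² = 100
cov(F_1,F_2) = ρ·σ(F_1)·σ(F_2) = -0.3·11·10 = -33
cov(0.2F_1 - 0.8F_2, -0.2F_1 - 0.4F_2) = (0.2)(-0.2)V(F_1) + (-0.8)(-0.4)V(F_2) + [(0.2)(-0.4) + (-0.8)(-0.2)]cov(F_1,F_2)
= -0.04·121 + 0.32·100 + 0.08·-33 = 24.52

24.520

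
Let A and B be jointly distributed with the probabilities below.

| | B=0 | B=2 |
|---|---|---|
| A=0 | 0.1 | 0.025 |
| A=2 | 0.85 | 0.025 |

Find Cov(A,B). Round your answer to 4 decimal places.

-0.0750

E[A] = 1.75,  E[B] = 0.1
E[AB] = 0.1
Cov(A,B) = E[AB] − E[A]E[B] = 0.1 − (1.75)(0.1) = -0.075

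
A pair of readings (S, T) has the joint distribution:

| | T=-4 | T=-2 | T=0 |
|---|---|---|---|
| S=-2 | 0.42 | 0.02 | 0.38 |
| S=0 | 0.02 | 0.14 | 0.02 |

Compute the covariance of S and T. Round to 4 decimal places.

E[S] = -1.64,  E[T] = -2.08
E[ST] = 3.44
Cov(S,T) = E[ST] − E[S]E[T] = 3.44 − (-1.64)(-2.08) = 0.0288

0.0288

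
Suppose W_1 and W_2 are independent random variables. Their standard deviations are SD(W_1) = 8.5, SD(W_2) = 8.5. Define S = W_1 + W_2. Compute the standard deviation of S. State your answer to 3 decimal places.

V(W_1) = 72.25, V(W_2) = 72.25
By independence, V(S) = (1)²V(W_1) + (1)²V(W_2)
= (1)²·72.25 + (1)²·72.25 = 144.5
SD(S) = √144.5 ≈ 12.021

12.021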